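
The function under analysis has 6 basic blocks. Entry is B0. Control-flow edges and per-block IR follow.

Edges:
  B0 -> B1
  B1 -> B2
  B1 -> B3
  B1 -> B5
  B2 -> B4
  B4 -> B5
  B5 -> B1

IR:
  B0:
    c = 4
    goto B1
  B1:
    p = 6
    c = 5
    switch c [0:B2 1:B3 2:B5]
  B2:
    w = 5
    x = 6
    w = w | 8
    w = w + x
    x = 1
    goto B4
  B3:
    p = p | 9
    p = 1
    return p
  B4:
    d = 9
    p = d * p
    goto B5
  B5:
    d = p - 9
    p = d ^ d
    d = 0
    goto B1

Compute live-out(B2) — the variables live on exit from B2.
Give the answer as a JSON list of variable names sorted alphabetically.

Per-block:
  B0 def {c} use ∅
  B1 def {c,p} use ∅
  B2 def {w,x} use ∅
  B3 def {p} use {p}
  B4 def {d,p} use {p}
  B5 def {d,p} use {p}

Liveness:
  B0 li=∅ lo=∅
  B1 li=∅ lo={p}
  B2 li={p} lo={p}
  B3 li={p} lo=∅
  B4 li={p} lo={p}
  B5 li={p} lo=∅

live-out(B2) = ["p"]

Answer: ["p"]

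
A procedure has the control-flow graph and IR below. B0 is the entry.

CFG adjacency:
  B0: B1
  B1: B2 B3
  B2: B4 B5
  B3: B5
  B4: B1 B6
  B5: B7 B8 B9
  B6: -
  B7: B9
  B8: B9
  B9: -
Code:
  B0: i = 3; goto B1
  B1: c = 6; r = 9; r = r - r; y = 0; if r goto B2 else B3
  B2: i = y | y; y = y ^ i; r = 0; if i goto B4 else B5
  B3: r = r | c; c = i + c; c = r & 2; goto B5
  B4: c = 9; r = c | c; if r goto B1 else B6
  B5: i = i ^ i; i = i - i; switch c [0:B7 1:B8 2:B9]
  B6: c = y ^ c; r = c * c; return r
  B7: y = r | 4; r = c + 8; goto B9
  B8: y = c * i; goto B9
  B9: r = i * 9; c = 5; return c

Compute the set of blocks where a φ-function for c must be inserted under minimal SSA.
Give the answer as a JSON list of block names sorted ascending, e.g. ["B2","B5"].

Answer: ["B1", "B5"]

Derivation:
idom tree: B1←B0 B2←B1 B3←B1 B4←B2 B5←B1 B6←B4 B7←B5 B8←B5 B9←B5
Dom at joins:
  B1: preds {B0,B4}: {B0} ∩ {B0,B1,B2,B4} = {B0}; idom=B0
  B5: preds {B2,B3}: {B0,B1,B2} ∩ {B0,B1,B3} = {B0,B1}; idom=B1
  B9: preds {B5,B7,B8}: {B0,B1,B5} ∩ {B0,B1,B5,B7} ∩ {B0,B1,B5,B8} = {B0,B1,B5}; idom=B5

DF derivation:
  join B1 pred B0: · stop@B0
  join B1 pred B4: B4→B2→B1 stop@B0
  join B5 pred B2: B2 stop@B1
  join B5 pred B3: B3 stop@B1
  join B9 pred B5: · stop@B5
  join B9 pred B7: B7 stop@B5
  join B9 pred B8: B8 stop@B5
  B0 → ∅
  B1 → {B1}
  B2 → {B1,B5}
  B3 → {B5}
  B4 → {B1}
  B5 → ∅
  B6 → ∅
  B7 → {B9}
  B8 → {B9}
  B9 → ∅

φ for c: defs {B1,B3,B4,B6,B9}
  DF⁺ = {B1,B5}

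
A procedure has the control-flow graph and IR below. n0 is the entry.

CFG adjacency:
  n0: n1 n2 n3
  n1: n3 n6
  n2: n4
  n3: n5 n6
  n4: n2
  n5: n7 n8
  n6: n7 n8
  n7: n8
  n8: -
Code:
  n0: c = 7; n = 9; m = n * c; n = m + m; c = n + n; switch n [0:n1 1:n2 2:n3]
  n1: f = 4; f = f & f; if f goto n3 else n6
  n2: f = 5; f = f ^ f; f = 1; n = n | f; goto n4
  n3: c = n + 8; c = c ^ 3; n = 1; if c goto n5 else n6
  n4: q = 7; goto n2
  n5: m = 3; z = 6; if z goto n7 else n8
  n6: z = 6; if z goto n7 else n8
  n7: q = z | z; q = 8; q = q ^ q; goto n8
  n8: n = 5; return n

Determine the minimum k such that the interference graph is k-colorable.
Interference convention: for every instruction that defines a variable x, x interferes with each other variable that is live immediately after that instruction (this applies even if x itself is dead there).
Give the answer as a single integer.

Answer: 2

Analysis:
Block summaries:
  n0: {c,m,n} / ∅
  n1: {f} / ∅
  n2: {f,n} / {n}
  n3: {c,n} / {n}
  n4: {q} / ∅
  n5: {m,z} / ∅
  n6: {z} / ∅
  n7: {q} / {z}
  n8: {n} / ∅

Liveness:
  n0: in=∅ out={n}
  n1: in={n} out={n}
  n2: in={n} out={n}
  n3: in={n} out=∅
  n4: in={n} out={n}
  n5: in=∅ out={z}
  n6: in=∅ out={z}
  n7: in={z} out=∅
  n8: in=∅ out=∅

Interfere edges:
  c: {n}
  f: {n}
  m: ∅
  n: {c,f,q}
  q: {n}
  z: ∅

Chromatic number:
  {c,n} pairwise interfere (2-clique) ⇒ χ ≥ 2
  2-colouring: r0={m,n,z}  r1={c,f,q}
  χ = 2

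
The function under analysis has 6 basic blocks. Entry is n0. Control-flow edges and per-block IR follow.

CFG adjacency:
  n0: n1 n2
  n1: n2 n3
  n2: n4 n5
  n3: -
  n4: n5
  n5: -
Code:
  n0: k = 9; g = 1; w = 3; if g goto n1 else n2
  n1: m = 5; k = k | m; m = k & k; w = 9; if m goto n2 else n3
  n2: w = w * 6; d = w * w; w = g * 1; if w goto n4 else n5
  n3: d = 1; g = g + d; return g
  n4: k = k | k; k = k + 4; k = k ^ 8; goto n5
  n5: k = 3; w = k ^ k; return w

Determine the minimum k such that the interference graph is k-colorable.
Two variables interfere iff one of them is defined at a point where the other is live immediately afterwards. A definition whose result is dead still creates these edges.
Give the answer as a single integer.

Answer: 4

Derivation:
def/use:
  n0 def {g,k,w} use ∅
  n1 def {k,m,w} use {k}
  n2 def {d,w} use {g,w}
  n3 def {d,g} use {g}
  n4 def {k} use {k}
  n5 def {k,w} use ∅

Backward fixpoint:
  live n0: ∅→{g,k,w}
  live n1: {g,k}→{g,k,w}
  live n2: {g,k,w}→{k}
  live n3: {g}→∅
  live n4: {k}→∅
  live n5: ∅→∅

Interfere edges:
  d — {g,k}
  g — {d,k,m,w}
  k — {d,g,m,w}
  m — {g,k,w}
  w — {g,k,m}

Colouring:
  clique {g,k,m,w} ⇒ need ≥ 4
  4-colouring: R0={g}  R1={k}  R2={d,m}  R3={w}
  χ = 4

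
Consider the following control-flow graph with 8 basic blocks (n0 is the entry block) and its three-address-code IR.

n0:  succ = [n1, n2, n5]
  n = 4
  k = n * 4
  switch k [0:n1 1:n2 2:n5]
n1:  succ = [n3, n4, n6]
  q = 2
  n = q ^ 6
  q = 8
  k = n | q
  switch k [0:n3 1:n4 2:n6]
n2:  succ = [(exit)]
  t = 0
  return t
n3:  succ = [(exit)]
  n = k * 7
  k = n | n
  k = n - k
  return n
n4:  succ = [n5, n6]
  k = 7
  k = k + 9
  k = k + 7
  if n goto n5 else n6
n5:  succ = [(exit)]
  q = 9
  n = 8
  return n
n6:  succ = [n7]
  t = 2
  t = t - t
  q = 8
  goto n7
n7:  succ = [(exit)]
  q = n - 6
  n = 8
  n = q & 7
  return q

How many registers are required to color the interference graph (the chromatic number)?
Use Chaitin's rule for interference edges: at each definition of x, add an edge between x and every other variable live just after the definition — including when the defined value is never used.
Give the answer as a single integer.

Answer: 2

Analysis:
Block summaries:
  n0: def={k,n} ue=∅
  n1: def={k,n,q} ue=∅
  n2: def={t} ue=∅
  n3: def={k,n} ue={k}
  n4: def={k} ue={n}
  n5: def={n,q} ue=∅
  n6: def={q,t} ue=∅
  n7: def={n,q} ue={n}

Backward fixpoint:
  n0 li=∅ lo=∅
  n1 li=∅ lo={k,n}
  n2 li=∅ lo=∅
  n3 li={k} lo=∅
  n4 li={n} lo={n}
  n5 li=∅ lo=∅
  n6 li={n} lo={n}
  n7 li={n} lo=∅

Interference:
  k: {n}
  n: {k,q,t}
  q: {n}
  t: {n}

Colouring:
  lower bound: {k,n} mutually conflict ⇒ χ ≥ 2
  2-colouring: c0={n}  c1={k,q,t}
  χ = 2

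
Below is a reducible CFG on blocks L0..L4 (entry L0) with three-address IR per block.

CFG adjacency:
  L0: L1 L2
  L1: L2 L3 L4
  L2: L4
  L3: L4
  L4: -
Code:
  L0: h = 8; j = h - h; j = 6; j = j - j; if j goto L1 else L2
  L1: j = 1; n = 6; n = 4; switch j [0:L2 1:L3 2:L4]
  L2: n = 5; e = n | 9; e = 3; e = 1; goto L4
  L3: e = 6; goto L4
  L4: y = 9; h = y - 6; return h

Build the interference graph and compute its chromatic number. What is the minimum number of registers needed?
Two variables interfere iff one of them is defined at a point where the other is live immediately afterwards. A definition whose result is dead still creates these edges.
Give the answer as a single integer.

Per-block:
  L0: {h,j} / ∅
  L1: {j,n} / ∅
  L2: {e,n} / ∅
  L3: {e} / ∅
  L4: {h,y} / ∅

Backward fixpoint:
  live L0: ∅→∅
  live L1: ∅→∅
  live L2: ∅→∅
  live L3: ∅→∅
  live L4: ∅→∅

Conflict graph:
  e: ∅
  h: ∅
  j: {n}
  n: {j}
  y: ∅

Colouring:
  clique {j,n} ⇒ need ≥ 2
  2-colouring: c0={e,h,j,y}  c1={n}
  χ = 2

Answer: 2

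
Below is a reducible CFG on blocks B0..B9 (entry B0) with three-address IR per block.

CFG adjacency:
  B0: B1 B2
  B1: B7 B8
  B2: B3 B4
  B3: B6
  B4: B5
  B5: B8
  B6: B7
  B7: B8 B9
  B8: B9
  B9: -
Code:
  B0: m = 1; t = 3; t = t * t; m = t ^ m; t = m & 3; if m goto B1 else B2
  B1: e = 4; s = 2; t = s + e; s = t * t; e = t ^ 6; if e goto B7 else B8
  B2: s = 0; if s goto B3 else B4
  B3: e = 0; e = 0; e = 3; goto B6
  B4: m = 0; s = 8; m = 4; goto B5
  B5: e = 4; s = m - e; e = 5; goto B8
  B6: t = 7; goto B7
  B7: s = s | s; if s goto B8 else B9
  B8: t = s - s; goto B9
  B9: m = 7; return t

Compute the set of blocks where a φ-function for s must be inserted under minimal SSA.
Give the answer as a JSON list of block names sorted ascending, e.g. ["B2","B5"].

Answer: ["B7", "B8", "B9"]

Working:
idom tree: B1←B0 B2←B0 B3←B2 B4←B2 B5←B4 B6←B3 B7←B0 B8←B0 B9←B0
Dom∩ at merges:
  B7: preds {B1,B6}: {B0,B1} ∩ {B0,B2,B3,B6} = {B0}; idom=B0
  B8: preds {B1,B5,B7}: {B0,B1} ∩ {B0,B2,B4,B5} ∩ {B0,B7} = {B0}; idom=B0
  B9: preds {B7,B8}: {B0,B7} ∩ {B0,B8} = {B0}; idom=B0

DF derivation:
  B7←B1: walk B1 to B0
  B7←B6: walk B6→B3→B2 to B0
  B8←B1: walk B1 to B0
  B8←B5: walk B5→B4→B2 to B0
  B8←B7: walk B7 to B0
  B9←B7: walk B7 to B0
  B9←B8: walk B8 to B0
  B0: DF=∅
  B1: DF={B7,B8}
  B2: DF={B7,B8}
  B3: DF={B7}
  B4: DF={B8}
  B5: DF={B8}
  B6: DF={B7}
  B7: DF={B8,B9}
  B8: DF={B9}
  B9: DF=∅

φ for s: defs {B1,B2,B4,B5,B7}
  DF⁺ = {B7,B8,B9}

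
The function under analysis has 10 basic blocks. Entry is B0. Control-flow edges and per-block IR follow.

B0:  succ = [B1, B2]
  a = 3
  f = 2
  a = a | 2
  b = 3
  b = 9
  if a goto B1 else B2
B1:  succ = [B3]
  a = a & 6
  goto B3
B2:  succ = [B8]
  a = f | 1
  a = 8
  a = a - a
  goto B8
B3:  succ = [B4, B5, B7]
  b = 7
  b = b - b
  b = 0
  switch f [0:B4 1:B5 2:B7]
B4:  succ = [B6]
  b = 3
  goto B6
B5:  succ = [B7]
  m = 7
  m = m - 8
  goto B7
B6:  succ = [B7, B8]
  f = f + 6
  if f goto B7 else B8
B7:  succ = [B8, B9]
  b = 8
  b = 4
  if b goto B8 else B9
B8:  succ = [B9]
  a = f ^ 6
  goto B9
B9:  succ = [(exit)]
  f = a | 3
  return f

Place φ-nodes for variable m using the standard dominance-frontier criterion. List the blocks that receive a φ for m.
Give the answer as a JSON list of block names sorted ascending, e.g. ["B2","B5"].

Answer: ["B7", "B8", "B9"]

Derivation:
idom tree: B1←B0 B2←B0 B3←B1 B4←B3 B5←B3 B6←B4 B7←B3 B8←B0 B9←B0
Dom∩ at merges:
  B7: preds {B3,B5,B6}: {B0,B1,B3} ∩ {B0,B1,B3,B5} ∩ {B0,B1,B3,B4,B6} = {B0,B1,B3}; idom=B3
  B8: preds {B2,B6,B7}: {B0,B2} ∩ {B0,B1,B3,B4,B6} ∩ {B0,B1,B3,B7} = {B0}; idom=B0
  B9: preds {B7,B8}: {B0,B1,B3,B7} ∩ {B0,B8} = {B0}; idom=B0

DF derivation:
  join B7 pred B3: · stop@B3
  join B7 pred B5: B5 stop@B3
  join B7 pred B6: B6→B4 stop@B3
  join B8 pred B2: B2 stop@B0
  join B8 pred B6: B6→B4→B3→B1 stop@B0
  join B8 pred B7: B7→B3→B1 stop@B0
  join B9 pred B7: B7→B3→B1 stop@B0
  join B9 pred B8: B8 stop@B0
  DF(B0)=∅
  DF(B1)={B8,B9}
  DF(B2)={B8}
  DF(B3)={B8,B9}
  DF(B4)={B7,B8}
  DF(B5)={B7}
  DF(B6)={B7,B8}
  DF(B7)={B8,B9}
  DF(B8)={B9}
  DF(B9)=∅

φ for m: defs {B5}
  DF⁺ = {B7,B8,B9}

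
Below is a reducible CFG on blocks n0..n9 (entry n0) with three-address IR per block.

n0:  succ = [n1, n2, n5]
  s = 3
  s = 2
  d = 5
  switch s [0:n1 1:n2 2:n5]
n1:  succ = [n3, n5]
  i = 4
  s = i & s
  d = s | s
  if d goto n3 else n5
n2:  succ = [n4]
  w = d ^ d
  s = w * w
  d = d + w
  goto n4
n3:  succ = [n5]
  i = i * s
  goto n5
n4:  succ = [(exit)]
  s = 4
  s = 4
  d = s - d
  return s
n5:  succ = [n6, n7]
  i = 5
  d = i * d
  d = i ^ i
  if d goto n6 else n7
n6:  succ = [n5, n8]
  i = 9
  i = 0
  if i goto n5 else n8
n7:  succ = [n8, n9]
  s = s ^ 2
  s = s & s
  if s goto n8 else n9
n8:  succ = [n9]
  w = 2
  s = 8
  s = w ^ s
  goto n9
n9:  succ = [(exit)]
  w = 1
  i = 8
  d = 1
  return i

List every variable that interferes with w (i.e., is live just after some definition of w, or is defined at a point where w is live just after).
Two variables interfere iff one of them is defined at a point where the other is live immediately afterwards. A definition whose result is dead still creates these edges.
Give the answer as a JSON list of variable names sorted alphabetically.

def/use:
  n0: {d,s} / ∅
  n1: {d,i,s} / {s}
  n2: {d,s,w} / {d}
  n3: {i} / {i,s}
  n4: {d,s} / {d}
  n5: {d,i} / {d}
  n6: {i} / ∅
  n7: {s} / {s}
  n8: {s,w} / ∅
  n9: {d,i,w} / ∅

Backward fixpoint:
  n0: in=∅ out={d,s}
  n1: in={s} out={d,i,s}
  n2: in={d} out={d}
  n3: in={d,i,s} out={d,s}
  n4: in={d} out=∅
  n5: in={d,s} out={d,s}
  n6: in={d,s} out={d,s}
  n7: in={s} out=∅
  n8: in=∅ out=∅
  n9: in=∅ out=∅

Interfere edges:
  d↔{i,s,w}
  i↔{d,s}
  s↔{d,i,w}
  w↔{d,s}

N(w) = ["d", "s"]

Answer: ["d", "s"]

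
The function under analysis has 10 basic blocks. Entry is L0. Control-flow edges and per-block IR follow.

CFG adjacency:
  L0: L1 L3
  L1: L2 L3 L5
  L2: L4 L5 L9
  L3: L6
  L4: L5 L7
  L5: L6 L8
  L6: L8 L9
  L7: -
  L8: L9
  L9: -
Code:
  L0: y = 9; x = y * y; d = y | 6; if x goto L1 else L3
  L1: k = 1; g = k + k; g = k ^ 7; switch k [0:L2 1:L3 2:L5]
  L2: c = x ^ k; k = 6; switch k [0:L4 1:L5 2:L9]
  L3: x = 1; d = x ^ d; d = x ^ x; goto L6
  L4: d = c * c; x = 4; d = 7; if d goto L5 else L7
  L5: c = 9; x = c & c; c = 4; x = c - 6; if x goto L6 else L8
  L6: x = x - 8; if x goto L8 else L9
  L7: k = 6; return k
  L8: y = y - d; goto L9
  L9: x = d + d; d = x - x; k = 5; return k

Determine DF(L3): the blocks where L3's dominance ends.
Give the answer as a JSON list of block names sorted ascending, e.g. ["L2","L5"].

Answer: ["L6"]

Working:
idom tree: L1←L0 L2←L1 L3←L0 L4←L2 L5←L1 L6←L0 L7←L4 L8←L0 L9←L0
Dom at joins:
  L3: preds {L0,L1}: {L0} ∩ {L0,L1} = {L0}; idom=L0
  L5: preds {L1,L2,L4}: {L0,L1} ∩ {L0,L1,L2} ∩ {L0,L1,L2,L4} = {L0,L1}; idom=L1
  L6: preds {L3,L5}: {L0,L3} ∩ {L0,L1,L5} = {L0}; idom=L0
  L8: preds {L5,L6}: {L0,L1,L5} ∩ {L0,L6} = {L0}; idom=L0
  L9: preds {L2,L6,L8}: {L0,L1,L2} ∩ {L0,L6} ∩ {L0,L8} = {L0}; idom=L0

Frontier:
  L3←L0: walk · to L0
  L3←L1: walk L1 to L0
  L5←L1: walk · to L1
  L5←L2: walk L2 to L1
  L5←L4: walk L4→L2 to L1
  L6←L3: walk L3 to L0
  L6←L5: walk L5→L1 to L0
  L8←L5: walk L5→L1 to L0
  L8←L6: walk L6 to L0
  L9←L2: walk L2→L1 to L0
  L9←L6: walk L6 to L0
  L9←L8: walk L8 to L0
  L0 → ∅
  L1 → {L3,L6,L8,L9}
  L2 → {L5,L9}
  L3 → {L6}
  L4 → {L5}
  L5 → {L6,L8}
  L6 → {L8,L9}
  L7 → ∅
  L8 → {L9}
  L9 → ∅

DF(L3) = ["L6"]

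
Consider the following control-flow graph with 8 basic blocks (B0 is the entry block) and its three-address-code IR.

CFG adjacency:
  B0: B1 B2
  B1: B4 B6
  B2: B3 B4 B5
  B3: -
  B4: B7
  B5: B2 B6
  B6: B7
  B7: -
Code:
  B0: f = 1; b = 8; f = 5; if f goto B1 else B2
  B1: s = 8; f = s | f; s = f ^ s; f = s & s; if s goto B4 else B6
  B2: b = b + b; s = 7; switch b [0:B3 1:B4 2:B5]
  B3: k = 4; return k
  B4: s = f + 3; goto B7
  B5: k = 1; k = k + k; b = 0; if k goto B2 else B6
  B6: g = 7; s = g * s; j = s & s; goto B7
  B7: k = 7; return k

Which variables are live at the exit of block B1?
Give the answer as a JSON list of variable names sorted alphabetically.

Answer: ["f", "s"]

Working:
Per-block:
  B0: {b,f} / ∅
  B1: {f,s} / {f}
  B2: {b,s} / {b}
  B3: {k} / ∅
  B4: {s} / {f}
  B5: {b,k} / ∅
  B6: {g,j,s} / {s}
  B7: {k} / ∅

Backward fixpoint:
  B0: in=∅ out={b,f}
  B1: in={f} out={f,s}
  B2: in={b,f} out={f,s}
  B3: in=∅ out=∅
  B4: in={f} out=∅
  B5: in={f,s} out={b,f,s}
  B6: in={s} out=∅
  B7: in=∅ out=∅

live-out(B1) = ["f", "s"]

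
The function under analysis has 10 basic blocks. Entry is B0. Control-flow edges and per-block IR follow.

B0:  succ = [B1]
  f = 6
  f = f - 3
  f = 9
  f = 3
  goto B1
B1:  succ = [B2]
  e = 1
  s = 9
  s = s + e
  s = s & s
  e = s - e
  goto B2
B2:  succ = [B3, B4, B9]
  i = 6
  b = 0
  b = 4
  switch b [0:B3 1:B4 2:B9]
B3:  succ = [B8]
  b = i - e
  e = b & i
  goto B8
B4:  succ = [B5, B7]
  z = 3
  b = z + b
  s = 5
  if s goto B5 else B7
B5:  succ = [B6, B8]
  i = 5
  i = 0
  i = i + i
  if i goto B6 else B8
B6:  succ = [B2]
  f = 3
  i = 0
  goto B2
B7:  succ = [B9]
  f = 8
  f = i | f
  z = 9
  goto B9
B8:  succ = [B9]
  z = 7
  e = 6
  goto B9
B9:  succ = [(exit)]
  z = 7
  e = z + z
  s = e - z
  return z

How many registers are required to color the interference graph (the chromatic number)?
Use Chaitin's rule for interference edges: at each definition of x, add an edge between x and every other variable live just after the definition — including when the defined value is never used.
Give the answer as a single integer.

Answer: 4

Analysis:
def/use:
  B0: def={f} ue=∅
  B1: def={e,s} ue=∅
  B2: def={b,i} ue=∅
  B3: def={b,e} ue={e,i}
  B4: def={b,s,z} ue={b}
  B5: def={i} ue=∅
  B6: def={f,i} ue=∅
  B7: def={f,z} ue={i}
  B8: def={e,z} ue=∅
  B9: def={e,s,z} ue=∅

Backward fixpoint:
  B0 li=∅ lo=∅
  B1 li=∅ lo={e}
  B2 li={e} lo={b,e,i}
  B3 li={e,i} lo=∅
  B4 li={b,e,i} lo={e,i}
  B5 li={e} lo={e}
  B6 li={e} lo={e}
  B7 li={i} lo=∅
  B8 li=∅ lo=∅
  B9 li=∅ lo=∅

Conflict graph:
  b — {e,i,z}
  e — {b,f,i,s,z}
  f — {e,i}
  i — {b,e,f,s,z}
  s — {e,i,z}
  z — {b,e,i,s}

Colouring:
  {b,e,i,z} pairwise interfere (4-clique) ⇒ χ ≥ 4
  4-colouring: c0={e}  c1={i}  c2={f,z}  c3={b,s}
  χ = 4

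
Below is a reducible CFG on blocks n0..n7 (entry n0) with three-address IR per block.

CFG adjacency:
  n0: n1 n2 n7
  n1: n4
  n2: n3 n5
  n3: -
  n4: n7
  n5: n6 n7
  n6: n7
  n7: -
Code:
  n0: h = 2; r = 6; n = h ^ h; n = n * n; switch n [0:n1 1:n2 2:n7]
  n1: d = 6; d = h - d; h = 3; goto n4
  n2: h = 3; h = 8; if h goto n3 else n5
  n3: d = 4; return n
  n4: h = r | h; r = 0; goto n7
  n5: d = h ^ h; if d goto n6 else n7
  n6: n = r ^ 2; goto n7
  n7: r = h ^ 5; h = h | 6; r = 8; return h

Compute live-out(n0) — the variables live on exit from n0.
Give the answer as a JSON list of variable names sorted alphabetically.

Answer: ["h", "n", "r"]

Derivation:
Per-block:
  n0: {h,n,r} / ∅
  n1: {d,h} / {h}
  n2: {h} / ∅
  n3: {d} / {n}
  n4: {h,r} / {h,r}
  n5: {d} / {h}
  n6: {n} / {r}
  n7: {h,r} / {h}

Backward fixpoint:
  live n0: ∅→{h,n,r}
  live n1: {h,r}→{h,r}
  live n2: {n,r}→{h,n,r}
  live n3: {n}→∅
  live n4: {h,r}→{h}
  live n5: {h,r}→{h,r}
  live n6: {h,r}→{h}
  live n7: {h}→∅

live-out(n0) = ["h", "n", "r"]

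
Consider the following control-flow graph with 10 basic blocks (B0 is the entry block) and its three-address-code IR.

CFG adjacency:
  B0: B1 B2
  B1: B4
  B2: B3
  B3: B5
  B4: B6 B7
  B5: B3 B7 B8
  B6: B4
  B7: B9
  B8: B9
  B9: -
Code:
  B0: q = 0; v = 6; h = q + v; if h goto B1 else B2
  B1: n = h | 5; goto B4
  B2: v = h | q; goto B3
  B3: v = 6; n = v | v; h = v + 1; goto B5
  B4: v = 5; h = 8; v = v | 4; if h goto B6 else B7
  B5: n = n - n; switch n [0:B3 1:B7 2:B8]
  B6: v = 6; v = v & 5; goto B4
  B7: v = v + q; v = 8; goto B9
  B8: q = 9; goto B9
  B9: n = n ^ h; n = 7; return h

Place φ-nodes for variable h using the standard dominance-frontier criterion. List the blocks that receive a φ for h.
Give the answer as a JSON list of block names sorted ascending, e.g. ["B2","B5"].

idom tree: B1←B0 B2←B0 B3←B2 B4←B1 B5←B3 B6←B4 B7←B0 B8←B5 B9←B0
Join-block Dom:
  B3: preds {B2,B5}: {B0,B2} ∩ {B0,B2,B3,B5} = {B0,B2}; idom=B2
  B4: preds {B1,B6}: {B0,B1} ∩ {B0,B1,B4,B6} = {B0,B1}; idom=B1
  B7: preds {B4,B5}: {B0,B1,B4} ∩ {B0,B2,B3,B5} = {B0}; idom=B0
  B9: preds {B7,B8}: {B0,B7} ∩ {B0,B2,B3,B5,B8} = {B0}; idom=B0

DF walk-up:
  B3←B2: walk · to B2
  B3←B5: walk B5→B3 to B2
  B4←B1: walk · to B1
  B4←B6: walk B6→B4 to B1
  B7←B4: walk B4→B1 to B0
  B7←B5: walk B5→B3→B2 to B0
  B9←B7: walk B7 to B0
  B9←B8: walk B8→B5→B3→B2 to B0
  B0: DF=∅
  B1: DF={B7}
  B2: DF={B7,B9}
  B3: DF={B3,B7,B9}
  B4: DF={B4,B7}
  B5: DF={B3,B7,B9}
  B6: DF={B4}
  B7: DF={B9}
  B8: DF={B9}
  B9: DF=∅

φ for h: defs {B0,B3,B4}
  DF⁺ = {B3,B4,B7,B9}

Answer: ["B3", "B4", "B7", "B9"]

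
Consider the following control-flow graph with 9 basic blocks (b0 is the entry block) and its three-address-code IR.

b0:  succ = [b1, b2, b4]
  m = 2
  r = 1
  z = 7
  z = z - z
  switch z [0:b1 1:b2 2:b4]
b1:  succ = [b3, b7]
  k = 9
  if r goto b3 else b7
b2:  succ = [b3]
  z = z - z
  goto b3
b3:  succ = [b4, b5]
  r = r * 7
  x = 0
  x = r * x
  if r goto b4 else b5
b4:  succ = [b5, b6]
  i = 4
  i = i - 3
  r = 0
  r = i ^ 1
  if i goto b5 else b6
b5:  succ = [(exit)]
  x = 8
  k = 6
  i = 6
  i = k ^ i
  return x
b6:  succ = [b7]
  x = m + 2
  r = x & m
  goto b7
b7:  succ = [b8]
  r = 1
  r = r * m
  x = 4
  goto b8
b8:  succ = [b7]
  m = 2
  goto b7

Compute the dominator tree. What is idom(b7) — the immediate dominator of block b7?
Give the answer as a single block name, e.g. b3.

idom tree: b1←b0 b2←b0 b3←b0 b4←b0 b5←b0 b6←b4 b7←b0 b8←b7
Join-block Dom:
  b3: preds {b1,b2}: {b0,b1} ∩ {b0,b2} = {b0}; idom=b0
  b4: preds {b0,b3}: {b0} ∩ {b0,b3} = {b0}; idom=b0
  b5: preds {b3,b4}: {b0,b3} ∩ {b0,b4} = {b0}; idom=b0
  b7: preds {b1,b6,b8}: {b0,b1} ∩ {b0,b4,b6} ∩ {b0,b7,b8} = {b0}; idom=b0

idom(b7) = b0

Answer: b0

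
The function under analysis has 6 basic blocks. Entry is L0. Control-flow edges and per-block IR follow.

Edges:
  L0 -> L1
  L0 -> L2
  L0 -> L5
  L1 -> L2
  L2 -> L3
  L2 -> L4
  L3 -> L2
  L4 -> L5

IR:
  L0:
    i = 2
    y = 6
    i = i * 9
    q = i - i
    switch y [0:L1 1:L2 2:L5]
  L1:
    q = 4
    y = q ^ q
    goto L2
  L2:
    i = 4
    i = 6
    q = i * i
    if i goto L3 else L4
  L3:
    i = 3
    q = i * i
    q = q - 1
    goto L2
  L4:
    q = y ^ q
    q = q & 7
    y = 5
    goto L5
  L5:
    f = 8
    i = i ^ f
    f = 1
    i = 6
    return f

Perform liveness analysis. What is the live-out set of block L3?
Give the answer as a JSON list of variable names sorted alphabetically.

def/use:
  L0: def={i,q,y} ue=∅
  L1: def={q,y} ue=∅
  L2: def={i,q} ue=∅
  L3: def={i,q} ue=∅
  L4: def={q,y} ue={q,y}
  L5: def={f,i} ue={i}

Live sets:
  L0: in=∅ out={i,y}
  L1: in=∅ out={y}
  L2: in={y} out={i,q,y}
  L3: in={y} out={y}
  L4: in={i,q,y} out={i}
  L5: in={i} out=∅

live-out(L3) = ["y"]

Answer: ["y"]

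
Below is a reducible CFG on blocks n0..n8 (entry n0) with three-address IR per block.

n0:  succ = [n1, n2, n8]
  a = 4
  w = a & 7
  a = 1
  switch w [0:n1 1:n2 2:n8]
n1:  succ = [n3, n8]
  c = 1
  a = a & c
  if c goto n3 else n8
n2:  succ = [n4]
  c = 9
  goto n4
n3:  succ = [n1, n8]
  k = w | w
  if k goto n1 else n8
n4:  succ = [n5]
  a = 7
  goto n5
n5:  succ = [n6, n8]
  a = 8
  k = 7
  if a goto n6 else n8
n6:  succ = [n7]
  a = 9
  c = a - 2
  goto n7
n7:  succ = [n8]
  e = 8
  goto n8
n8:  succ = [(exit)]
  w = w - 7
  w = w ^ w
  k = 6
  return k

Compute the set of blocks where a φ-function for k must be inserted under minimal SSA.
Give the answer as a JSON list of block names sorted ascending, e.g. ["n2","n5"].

idom tree: n1←n0 n2←n0 n3←n1 n4←n2 n5←n4 n6←n5 n7←n6 n8←n0
Dom∩ at merges:
  n1: preds {n0,n3}: {n0} ∩ {n0,n1,n3} = {n0}; idom=n0
  n8: preds {n0,n1,n3,n5,n7}: {n0} ∩ {n0,n1} ∩ {n0,n1,n3} ∩ {n0,n2,n4,n5} ∩ {n0,n2,n4,n5,n6,n7} = {n0}; idom=n0

DF walk-up:
  join n1 pred n0: · stop@n0
  join n1 pred n3: n3→n1 stop@n0
  join n8 pred n0: · stop@n0
  join n8 pred n1: n1 stop@n0
  join n8 pred n3: n3→n1 stop@n0
  join n8 pred n5: n5→n4→n2 stop@n0
  join n8 pred n7: n7→n6→n5→n4→n2 stop@n0
  n0: DF=∅
  n1: DF={n1,n8}
  n2: DF={n8}
  n3: DF={n1,n8}
  n4: DF={n8}
  n5: DF={n8}
  n6: DF={n8}
  n7: DF={n8}
  n8: DF=∅

φ for k: defs {n3,n5,n8}
  DF⁺ = {n1,n8}

Answer: ["n1", "n8"]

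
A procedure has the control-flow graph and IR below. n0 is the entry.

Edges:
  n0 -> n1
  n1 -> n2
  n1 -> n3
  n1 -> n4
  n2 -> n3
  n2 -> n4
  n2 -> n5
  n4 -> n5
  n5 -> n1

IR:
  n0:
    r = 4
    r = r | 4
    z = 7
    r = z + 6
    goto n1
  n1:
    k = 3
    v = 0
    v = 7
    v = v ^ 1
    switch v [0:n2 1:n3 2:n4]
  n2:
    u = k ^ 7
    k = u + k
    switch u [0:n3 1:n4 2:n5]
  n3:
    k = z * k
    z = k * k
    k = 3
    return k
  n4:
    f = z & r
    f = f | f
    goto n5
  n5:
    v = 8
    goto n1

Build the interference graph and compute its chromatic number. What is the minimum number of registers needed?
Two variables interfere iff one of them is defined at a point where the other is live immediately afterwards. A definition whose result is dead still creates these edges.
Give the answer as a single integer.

Block summaries:
  n0 def {r,z} use ∅
  n1 def {k,v} use ∅
  n2 def {k,u} use {k}
  n3 def {k,z} use {k,z}
  n4 def {f} use {r,z}
  n5 def {v} use ∅

Live sets:
  n0: in=∅ out={r,z}
  n1: in={r,z} out={k,r,z}
  n2: in={k,r,z} out={k,r,z}
  n3: in={k,z} out=∅
  n4: in={r,z} out={r,z}
  n5: in={r,z} out={r,z}

Interference:
  f↔{r,z}
  k↔{r,u,v,z}
  r↔{f,k,u,v,z}
  u↔{k,r,z}
  v↔{k,r,z}
  z↔{f,k,r,u,v}

Registers:
  {k,r,u,z} pairwise interfere (4-clique) ⇒ χ ≥ 4
  assign f→r2 k→r2 r→r0 u→r3 v→r3 z→r1 — no edge inside a register ⇒ χ ≤ 4
  χ = 4

Answer: 4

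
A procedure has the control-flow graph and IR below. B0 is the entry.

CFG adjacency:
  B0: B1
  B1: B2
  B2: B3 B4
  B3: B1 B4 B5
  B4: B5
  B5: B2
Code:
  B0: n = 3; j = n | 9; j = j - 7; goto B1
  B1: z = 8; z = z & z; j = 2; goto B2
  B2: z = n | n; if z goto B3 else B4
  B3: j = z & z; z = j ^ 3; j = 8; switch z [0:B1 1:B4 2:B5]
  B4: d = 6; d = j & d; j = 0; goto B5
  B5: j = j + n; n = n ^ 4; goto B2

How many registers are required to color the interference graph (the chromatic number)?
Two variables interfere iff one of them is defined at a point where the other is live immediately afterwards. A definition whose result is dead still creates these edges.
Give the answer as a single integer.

Answer: 3

Derivation:
def/use:
  B0 def {j,n} use ∅
  B1 def {j,z} use ∅
  B2 def {z} use {n}
  B3 def {j,z} use {z}
  B4 def {d,j} use {j}
  B5 def {j,n} use {j,n}

Live sets:
  live B0: ∅→{n}
  live B1: {n}→{j,n}
  live B2: {j,n}→{j,n,z}
  live B3: {n,z}→{j,n}
  live B4: {j,n}→{j,n}
  live B5: {j,n}→{j,n}

Interference:
  d: {j,n}
  j: {d,n,z}
  n: {d,j,z}
  z: {j,n}

Colouring:
  {d,j,n} pairwise interfere (3-clique) ⇒ χ ≥ 3
  3-colouring: c0={j}  c1={n}  c2={d,z}
  χ = 3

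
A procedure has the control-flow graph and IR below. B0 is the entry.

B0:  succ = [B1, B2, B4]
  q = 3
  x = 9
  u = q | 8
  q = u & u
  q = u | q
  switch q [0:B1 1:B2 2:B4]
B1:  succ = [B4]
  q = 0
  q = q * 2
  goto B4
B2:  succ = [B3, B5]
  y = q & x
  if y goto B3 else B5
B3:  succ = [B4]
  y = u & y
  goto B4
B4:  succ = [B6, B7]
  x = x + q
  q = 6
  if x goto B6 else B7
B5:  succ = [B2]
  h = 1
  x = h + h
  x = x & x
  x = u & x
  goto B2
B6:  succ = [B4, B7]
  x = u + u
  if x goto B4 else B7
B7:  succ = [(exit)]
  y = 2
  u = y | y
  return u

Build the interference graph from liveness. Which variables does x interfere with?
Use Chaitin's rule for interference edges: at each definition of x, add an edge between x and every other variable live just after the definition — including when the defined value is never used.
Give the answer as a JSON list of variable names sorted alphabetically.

Per-block:
  B0 def {q,u,x} use ∅
  B1 def {q} use ∅
  B2 def {y} use {q,x}
  B3 def {y} use {u,y}
  B4 def {q,x} use {q,x}
  B5 def {h,x} use {u}
  B6 def {x} use {u}
  B7 def {u,y} use ∅

Backward fixpoint:
  B0: in=∅ out={q,u,x}
  B1: in={u,x} out={q,u,x}
  B2: in={q,u,x} out={q,u,x,y}
  B3: in={q,u,x,y} out={q,u,x}
  B4: in={q,u,x} out={q,u}
  B5: in={q,u} out={q,u,x}
  B6: in={q,u} out={q,u,x}
  B7: in=∅ out=∅

Conflict graph:
  h: {q,u}
  q: {h,u,x,y}
  u: {h,q,x,y}
  x: {q,u,y}
  y: {q,u,x}

N(x) = ["q", "u", "y"]

Answer: ["q", "u", "y"]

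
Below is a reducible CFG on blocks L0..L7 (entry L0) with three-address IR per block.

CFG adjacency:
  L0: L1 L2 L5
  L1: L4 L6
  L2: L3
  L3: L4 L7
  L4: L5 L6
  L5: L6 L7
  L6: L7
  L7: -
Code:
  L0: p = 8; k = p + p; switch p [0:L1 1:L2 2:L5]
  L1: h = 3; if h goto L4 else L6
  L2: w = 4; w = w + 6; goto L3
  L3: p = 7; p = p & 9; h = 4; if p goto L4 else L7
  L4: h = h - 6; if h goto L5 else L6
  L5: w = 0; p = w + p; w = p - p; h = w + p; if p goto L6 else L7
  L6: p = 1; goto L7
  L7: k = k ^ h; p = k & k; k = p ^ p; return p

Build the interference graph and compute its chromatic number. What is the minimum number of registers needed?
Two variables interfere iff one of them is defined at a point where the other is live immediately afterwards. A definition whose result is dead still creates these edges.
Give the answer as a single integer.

Answer: 3

Working:
Per-block:
  L0 def {k,p} use ∅
  L1 def {h} use ∅
  L2 def {w} use ∅
  L3 def {h,p} use ∅
  L4 def {h} use {h}
  L5 def {h,p,w} use {p}
  L6 def {p} use ∅
  L7 def {k,p} use {h,k}

Live sets:
  live L0: ∅→{k,p}
  live L1: {k,p}→{h,k,p}
  live L2: {k}→{k}
  live L3: {k}→{h,k,p}
  live L4: {h,k,p}→{h,k,p}
  live L5: {k,p}→{h,k}
  live L6: {h,k}→{h,k}
  live L7: {h,k}→∅

Conflict graph:
  h — {k,p}
  k — {h,p,w}
  p — {h,k,w}
  w — {k,p}

Registers:
  {h,k,p} pairwise interfere (3-clique) ⇒ χ ≥ 3
  3-colouring: r0={k}  r1={p}  r2={h,w}
  χ = 3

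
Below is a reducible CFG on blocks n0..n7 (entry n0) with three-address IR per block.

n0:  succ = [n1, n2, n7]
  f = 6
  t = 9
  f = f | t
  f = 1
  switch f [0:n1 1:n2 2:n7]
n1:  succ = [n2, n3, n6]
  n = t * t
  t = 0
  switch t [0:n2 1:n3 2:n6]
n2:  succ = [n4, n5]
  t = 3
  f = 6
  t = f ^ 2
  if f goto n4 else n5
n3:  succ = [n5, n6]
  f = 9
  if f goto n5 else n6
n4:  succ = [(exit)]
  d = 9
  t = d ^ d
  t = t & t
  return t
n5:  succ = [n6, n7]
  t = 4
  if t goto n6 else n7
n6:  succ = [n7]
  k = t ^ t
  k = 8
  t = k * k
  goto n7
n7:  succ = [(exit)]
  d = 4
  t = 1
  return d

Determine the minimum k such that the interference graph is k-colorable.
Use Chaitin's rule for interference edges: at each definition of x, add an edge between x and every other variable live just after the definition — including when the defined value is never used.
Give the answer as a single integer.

Answer: 2

Derivation:
Per-block:
  n0: def={f,t} ue=∅
  n1: def={n,t} ue={t}
  n2: def={f,t} ue=∅
  n3: def={f} ue=∅
  n4: def={d,t} ue=∅
  n5: def={t} ue=∅
  n6: def={k,t} ue={t}
  n7: def={d,t} ue=∅

Live sets:
  n0 li=∅ lo={t}
  n1 li={t} lo={t}
  n2 li=∅ lo=∅
  n3 li={t} lo={t}
  n4 li=∅ lo=∅
  n5 li=∅ lo={t}
  n6 li={t} lo=∅
  n7 li=∅ lo=∅

Conflict graph:
  d: {t}
  f: {t}
  k: ∅
  n: ∅
  t: {d,f}

Chromatic number:
  clique {d,t} ⇒ need ≥ 2
  assign d→r1 f→r1 k→r0 n→r0 t→r0 — no edge inside a register ⇒ χ ≤ 2
  χ = 2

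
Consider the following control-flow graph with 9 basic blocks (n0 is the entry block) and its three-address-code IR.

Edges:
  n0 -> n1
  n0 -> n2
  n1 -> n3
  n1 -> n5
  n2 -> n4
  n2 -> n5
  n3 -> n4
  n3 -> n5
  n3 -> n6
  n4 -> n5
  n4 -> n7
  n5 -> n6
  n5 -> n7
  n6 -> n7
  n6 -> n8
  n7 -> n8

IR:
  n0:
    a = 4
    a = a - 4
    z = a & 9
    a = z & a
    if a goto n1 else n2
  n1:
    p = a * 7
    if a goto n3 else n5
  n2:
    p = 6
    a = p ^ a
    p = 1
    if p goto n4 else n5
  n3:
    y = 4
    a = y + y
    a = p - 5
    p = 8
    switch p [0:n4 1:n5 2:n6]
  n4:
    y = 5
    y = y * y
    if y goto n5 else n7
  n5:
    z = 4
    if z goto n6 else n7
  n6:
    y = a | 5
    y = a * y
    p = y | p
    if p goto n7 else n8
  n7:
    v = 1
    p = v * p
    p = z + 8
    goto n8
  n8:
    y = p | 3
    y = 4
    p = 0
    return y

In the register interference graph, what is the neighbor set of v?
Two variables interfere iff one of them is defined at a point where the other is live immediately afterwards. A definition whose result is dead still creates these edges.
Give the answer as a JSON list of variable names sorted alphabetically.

Per-block:
  n0: {a,z} / ∅
  n1: {p} / {a}
  n2: {a,p} / {a}
  n3: {a,p,y} / {p}
  n4: {y} / ∅
  n5: {z} / ∅
  n6: {p,y} / {a,p}
  n7: {p,v} / {p,z}
  n8: {p,y} / {p}

Live sets:
  n0 li=∅ lo={a,z}
  n1 li={a,z} lo={a,p,z}
  n2 li={a,z} lo={a,p,z}
  n3 li={p,z} lo={a,p,z}
  n4 li={a,p,z} lo={a,p,z}
  n5 li={a,p} lo={a,p,z}
  n6 li={a,p,z} lo={p,z}
  n7 li={p,z} lo={p}
  n8 li={p} lo=∅

Interfere edges:
  a: {p,y,z}
  p: {a,v,y,z}
  v: {p,z}
  y: {a,p,z}
  z: {a,p,v,y}

N(v) = ["p", "z"]

Answer: ["p", "z"]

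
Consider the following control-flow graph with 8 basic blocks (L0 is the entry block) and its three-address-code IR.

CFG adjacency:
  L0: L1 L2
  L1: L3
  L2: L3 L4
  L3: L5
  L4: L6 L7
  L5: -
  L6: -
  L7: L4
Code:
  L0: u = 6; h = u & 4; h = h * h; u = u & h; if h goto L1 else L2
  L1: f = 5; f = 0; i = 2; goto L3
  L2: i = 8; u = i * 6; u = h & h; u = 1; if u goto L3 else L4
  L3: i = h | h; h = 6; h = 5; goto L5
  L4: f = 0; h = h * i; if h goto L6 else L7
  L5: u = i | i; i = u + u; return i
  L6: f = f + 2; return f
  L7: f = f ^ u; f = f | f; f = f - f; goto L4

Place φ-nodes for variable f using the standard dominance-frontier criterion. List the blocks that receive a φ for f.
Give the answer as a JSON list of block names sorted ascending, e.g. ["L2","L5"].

idom tree: L1←L0 L2←L0 L3←L0 L4←L2 L5←L3 L6←L4 L7←L4
Dom∩ at merges:
  L3: preds {L1,L2}: {L0,L1} ∩ {L0,L2} = {L0}; idom=L0
  L4: preds {L2,L7}: {L0,L2} ∩ {L0,L2,L4,L7} = {L0,L2}; idom=L2

Frontier:
  L3←L1: walk L1 to L0
  L3←L2: walk L2 to L0
  L4←L2: walk · to L2
  L4←L7: walk L7→L4 to L2
  L0 → ∅
  L1 → {L3}
  L2 → {L3}
  L3 → ∅
  L4 → {L4}
  L5 → ∅
  L6 → ∅
  L7 → {L4}

φ for f: defs {L1,L4,L6,L7}
  DF⁺ = {L3,L4}

Answer: ["L3", "L4"]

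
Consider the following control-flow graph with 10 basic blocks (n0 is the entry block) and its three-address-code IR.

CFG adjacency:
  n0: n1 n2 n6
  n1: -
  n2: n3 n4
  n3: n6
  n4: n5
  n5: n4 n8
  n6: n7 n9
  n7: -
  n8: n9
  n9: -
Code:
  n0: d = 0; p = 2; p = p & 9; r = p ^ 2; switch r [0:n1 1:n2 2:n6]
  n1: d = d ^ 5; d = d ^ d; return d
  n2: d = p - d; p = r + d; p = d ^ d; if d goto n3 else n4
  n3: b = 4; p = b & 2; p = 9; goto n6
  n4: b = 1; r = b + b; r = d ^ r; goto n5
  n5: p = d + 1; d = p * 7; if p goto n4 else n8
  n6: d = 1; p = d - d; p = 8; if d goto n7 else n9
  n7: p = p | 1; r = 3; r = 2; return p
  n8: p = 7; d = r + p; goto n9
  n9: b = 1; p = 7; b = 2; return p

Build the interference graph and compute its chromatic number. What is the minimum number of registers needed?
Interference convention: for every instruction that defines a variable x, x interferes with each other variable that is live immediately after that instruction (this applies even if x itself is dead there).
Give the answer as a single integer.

def/use:
  n0: def={d,p,r} ue=∅
  n1: def={d} ue={d}
  n2: def={d,p} ue={d,p,r}
  n3: def={b,p} ue=∅
  n4: def={b,r} ue={d}
  n5: def={d,p} ue={d}
  n6: def={d,p} ue=∅
  n7: def={p,r} ue={p}
  n8: def={d,p} ue={r}
  n9: def={b,p} ue=∅

Backward fixpoint:
  live n0: ∅→{d,p,r}
  live n1: {d}→∅
  live n2: {d,p,r}→{d}
  live n3: ∅→∅
  live n4: {d}→{d,r}
  live n5: {d,r}→{d,r}
  live n6: ∅→{p}
  live n7: {p}→∅
  live n8: {r}→∅
  live n9: ∅→∅

Interfere edges:
  b — {d,p}
  d — {b,p,r}
  p — {b,d,r}
  r — {d,p}

Chromatic number:
  {b,d,p} pairwise interfere (3-clique) ⇒ χ ≥ 3
  3-colouring: r0={d}  r1={p}  r2={b,r}
  χ = 3

Answer: 3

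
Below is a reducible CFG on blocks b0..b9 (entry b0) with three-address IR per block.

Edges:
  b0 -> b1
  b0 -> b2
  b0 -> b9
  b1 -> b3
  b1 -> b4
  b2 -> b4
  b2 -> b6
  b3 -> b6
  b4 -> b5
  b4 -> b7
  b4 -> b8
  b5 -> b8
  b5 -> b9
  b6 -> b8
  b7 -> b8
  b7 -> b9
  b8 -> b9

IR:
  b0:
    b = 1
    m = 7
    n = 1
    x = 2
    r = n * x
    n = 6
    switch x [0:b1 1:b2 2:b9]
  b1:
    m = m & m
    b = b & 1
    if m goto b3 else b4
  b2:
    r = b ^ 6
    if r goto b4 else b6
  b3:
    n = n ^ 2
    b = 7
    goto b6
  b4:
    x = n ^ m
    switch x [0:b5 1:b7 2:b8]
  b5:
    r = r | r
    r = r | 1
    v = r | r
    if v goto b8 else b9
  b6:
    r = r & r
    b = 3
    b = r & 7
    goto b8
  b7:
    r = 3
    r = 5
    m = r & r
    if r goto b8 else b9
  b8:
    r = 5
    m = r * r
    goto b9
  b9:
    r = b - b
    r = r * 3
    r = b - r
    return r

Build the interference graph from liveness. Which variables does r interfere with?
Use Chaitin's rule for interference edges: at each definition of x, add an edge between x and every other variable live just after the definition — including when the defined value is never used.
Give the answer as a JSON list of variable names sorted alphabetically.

Answer: ["b", "m", "n", "x"]

Working:
Block summaries:
  b0: def={b,m,n,r,x} ue=∅
  b1: def={b,m} ue={b,m}
  b2: def={r} ue={b}
  b3: def={b,n} ue={n}
  b4: def={x} ue={m,n}
  b5: def={r,v} ue={r}
  b6: def={b,r} ue={r}
  b7: def={m,r} ue=∅
  b8: def={m,r} ue=∅
  b9: def={r} ue={b}

Backward fixpoint:
  b0: in=∅ out={b,m,n,r}
  b1: in={b,m,n,r} out={b,m,n,r}
  b2: in={b,m,n} out={b,m,n,r}
  b3: in={n,r} out={r}
  b4: in={b,m,n,r} out={b,r}
  b5: in={b,r} out={b}
  b6: in={r} out={b}
  b7: in={b} out={b}
  b8: in={b} out={b}
  b9: in={b} out=∅

Conflict graph:
  b: {m,n,r,v,x}
  m: {b,n,r,x}
  n: {b,m,r,x}
  r: {b,m,n,x}
  v: {b}
  x: {b,m,n,r}

N(r) = ["b", "m", "n", "x"]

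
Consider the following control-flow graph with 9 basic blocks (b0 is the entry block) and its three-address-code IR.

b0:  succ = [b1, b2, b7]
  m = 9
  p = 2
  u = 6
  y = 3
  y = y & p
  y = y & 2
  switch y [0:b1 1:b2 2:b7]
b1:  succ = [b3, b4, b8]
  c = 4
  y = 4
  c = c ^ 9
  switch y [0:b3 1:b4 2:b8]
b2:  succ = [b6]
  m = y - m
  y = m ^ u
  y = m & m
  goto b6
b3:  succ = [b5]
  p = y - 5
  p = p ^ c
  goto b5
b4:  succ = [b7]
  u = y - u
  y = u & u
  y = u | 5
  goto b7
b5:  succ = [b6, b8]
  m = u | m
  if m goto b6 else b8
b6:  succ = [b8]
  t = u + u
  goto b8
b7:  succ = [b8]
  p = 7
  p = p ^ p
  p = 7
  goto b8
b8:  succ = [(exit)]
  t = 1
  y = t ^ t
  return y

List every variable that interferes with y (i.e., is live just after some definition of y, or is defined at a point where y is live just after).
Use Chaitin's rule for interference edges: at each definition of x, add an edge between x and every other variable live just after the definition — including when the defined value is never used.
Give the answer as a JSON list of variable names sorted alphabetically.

Answer: ["c", "m", "p", "u"]

Working:
Block summaries:
  b0: def={m,p,u,y} ue=∅
  b1: def={c,y} ue=∅
  b2: def={m,y} ue={m,u,y}
  b3: def={p} ue={c,y}
  b4: def={u,y} ue={u,y}
  b5: def={m} ue={m,u}
  b6: def={t} ue={u}
  b7: def={p} ue=∅
  b8: def={t,y} ue=∅

Liveness:
  live b0: ∅→{m,u,y}
  live b1: {m,u}→{c,m,u,y}
  live b2: {m,u,y}→{u}
  live b3: {c,m,u,y}→{m,u}
  live b4: {u,y}→∅
  live b5: {m,u}→{u}
  live b6: {u}→∅
  live b7: ∅→∅
  live b8: ∅→∅

Conflict graph:
  c — {m,p,u,y}
  m — {c,p,u,y}
  p — {c,m,u,y}
  t — ∅
  u — {c,m,p,y}
  y — {c,m,p,u}

N(y) = ["c", "m", "p", "u"]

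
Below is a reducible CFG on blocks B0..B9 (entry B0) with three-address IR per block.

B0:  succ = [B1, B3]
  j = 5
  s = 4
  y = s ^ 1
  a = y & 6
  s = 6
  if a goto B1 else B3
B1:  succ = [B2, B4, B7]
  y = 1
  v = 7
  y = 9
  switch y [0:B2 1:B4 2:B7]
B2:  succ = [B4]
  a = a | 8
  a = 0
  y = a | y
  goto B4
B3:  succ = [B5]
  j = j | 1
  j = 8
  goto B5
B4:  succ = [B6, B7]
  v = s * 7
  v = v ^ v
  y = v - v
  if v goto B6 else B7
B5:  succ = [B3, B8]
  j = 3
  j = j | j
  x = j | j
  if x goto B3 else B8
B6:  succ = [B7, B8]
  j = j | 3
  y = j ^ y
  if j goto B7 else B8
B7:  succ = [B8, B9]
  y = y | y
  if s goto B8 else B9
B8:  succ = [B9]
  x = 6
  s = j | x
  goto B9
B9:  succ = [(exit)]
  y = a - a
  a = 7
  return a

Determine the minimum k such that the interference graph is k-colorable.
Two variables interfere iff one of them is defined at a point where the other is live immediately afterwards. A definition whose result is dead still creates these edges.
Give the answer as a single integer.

Answer: 5

Derivation:
def/use:
  B0 def {a,j,s,y} use ∅
  B1 def {v,y} use ∅
  B2 def {a,y} use {a,y}
  B3 def {j} use {j}
  B4 def {v,y} use {s}
  B5 def {j,x} use ∅
  B6 def {j,y} use {j,y}
  B7 def {y} use {s,y}
  B8 def {s,x} use {j}
  B9 def {a,y} use {a}

Live sets:
  B0 li=∅ lo={a,j,s}
  B1 li={a,j,s} lo={a,j,s,y}
  B2 li={a,j,s,y} lo={a,j,s}
  B3 li={a,j} lo={a}
  B4 li={a,j,s} lo={a,j,s,y}
  B5 li={a} lo={a,j}
  B6 li={a,j,s,y} lo={a,j,s,y}
  B7 li={a,j,s,y} lo={a,j}
  B8 li={a,j} lo={a}
  B9 li={a} lo=∅

Conflict graph:
  a: {j,s,v,x,y}
  j: {a,s,v,x,y}
  s: {a,j,v,y}
  v: {a,j,s,y}
  x: {a,j}
  y: {a,j,s,v}

Chromatic number:
  clique {a,j,s,v,y} ⇒ need ≥ 5
  assign a→r0 j→r1 s→r2 v→r3 x→r2 y→r4 — no edge inside a register ⇒ χ ≤ 5
  χ = 5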